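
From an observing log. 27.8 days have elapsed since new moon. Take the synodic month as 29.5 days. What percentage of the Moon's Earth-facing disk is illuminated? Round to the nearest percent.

3%

The Moon has covered 27.8/29.5 of its cycle, so θ ≈ 360° × 27.8/29.5 = 339.3°.
Illuminated fraction = (1 − cos 339.3°)/2 = (1 − 0.935)/2 ≈ 0.032, so 3%.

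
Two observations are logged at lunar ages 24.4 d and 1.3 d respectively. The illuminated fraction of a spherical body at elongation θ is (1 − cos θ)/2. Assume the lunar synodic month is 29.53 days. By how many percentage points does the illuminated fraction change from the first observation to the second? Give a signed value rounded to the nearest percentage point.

First observation: θ = 360°·24.4/29.53 = 297.5°, so f = 0.269.
Second observation: θ = 15.8°, f = 0.019.
Δf = 0.019 − 0.269 = -0.250, i.e. -25 pp.

-25 percentage points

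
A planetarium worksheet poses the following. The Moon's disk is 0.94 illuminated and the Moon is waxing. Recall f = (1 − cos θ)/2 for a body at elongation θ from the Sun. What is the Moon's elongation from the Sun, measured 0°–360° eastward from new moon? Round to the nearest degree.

152°

Invert f = (1 − cos θ)/2 to get cos θ = 1 − 2(0.94) = -0.880, hence θ₀ = arccos -0.880 = 151.6°.
Before full moon the principal value applies: θ = 151.6°.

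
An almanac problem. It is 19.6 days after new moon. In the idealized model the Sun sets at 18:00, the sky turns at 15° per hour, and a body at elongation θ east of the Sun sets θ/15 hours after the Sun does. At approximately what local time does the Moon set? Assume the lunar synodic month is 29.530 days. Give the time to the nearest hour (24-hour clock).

10:00

Elongation θ = 360° × 19.6/29.530 ≈ 238.9°.
At 15° of sky rotation per hour, 238.9° corresponds to a 15.93 h lag.
18:00 + 15.93 h ≈ 09:56 → 10:00 to the nearest hour.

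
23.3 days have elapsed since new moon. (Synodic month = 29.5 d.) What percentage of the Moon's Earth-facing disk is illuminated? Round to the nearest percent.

38%

The Moon has covered 23.3/29.5 of its cycle, so θ ≈ 360° × 23.3/29.5 = 284.3°.
With cos θ = 0.248, the lit fraction is (1 − 0.248)/2 ≈ 0.376, so 38%.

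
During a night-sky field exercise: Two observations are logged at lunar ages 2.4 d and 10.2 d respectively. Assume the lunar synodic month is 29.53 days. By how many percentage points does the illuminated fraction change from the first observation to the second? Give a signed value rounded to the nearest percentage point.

+72 percentage points

θ₁ = 360° × 2.4/29.53 = 29.3°, f₁ = (1 − cos θ₁)/2 = 0.064.
θ₂ = 360° × 10.2/29.53 = 124.3°, f₂ = (1 − cos θ₂)/2 = 0.782.
Change = f₂ − f₁ = +0.718 → +72 percentage points.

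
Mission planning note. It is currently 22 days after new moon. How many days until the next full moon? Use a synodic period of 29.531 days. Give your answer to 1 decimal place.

Full moon is 0.5 of the way through the cycle: age 0.5 × 29.531 = 14.765 d.
This lunation's full moon (14.765 d) has passed, so add one period: 44.296 − 22 = 22.296 days.

22.3 days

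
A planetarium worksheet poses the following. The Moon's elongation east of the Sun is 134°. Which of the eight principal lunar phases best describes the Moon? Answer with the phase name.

waxing gibbous

The waxing gibbous sector spans roughly 112°–158°; 134° falls inside it.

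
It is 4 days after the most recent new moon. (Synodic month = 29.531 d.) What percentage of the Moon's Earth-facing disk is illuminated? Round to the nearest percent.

The Moon has covered 4/29.531 of its cycle, so θ ≈ 360° × 4/29.531 = 48.8°.
With cos θ = 0.659, the lit fraction is (1 − 0.659)/2 ≈ 0.170, so 17%.

17%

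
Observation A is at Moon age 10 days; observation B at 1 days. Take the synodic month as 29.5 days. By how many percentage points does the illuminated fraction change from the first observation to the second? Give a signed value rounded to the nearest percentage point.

First observation: θ = 360°·10/29.5 = 122.0°, so f = 0.765.
Second observation: θ = 12.2°, f = 0.011.
Δf = 0.011 − 0.765 = -0.754, i.e. -75 pp.

-75 percentage points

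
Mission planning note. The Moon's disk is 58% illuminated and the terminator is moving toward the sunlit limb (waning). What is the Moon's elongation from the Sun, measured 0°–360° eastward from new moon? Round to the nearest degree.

From f = (1 − cos θ)/2: cos θ = 1 − 2×0.58 = -0.160; arccos → 99.2°.
A waning Moon lies in 180°–360°, so θ = 360° − 99.2° = 260.8°.

261°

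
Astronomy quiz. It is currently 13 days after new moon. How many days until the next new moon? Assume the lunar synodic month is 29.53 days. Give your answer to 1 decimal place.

One full lunation from the last new moon is 29.53 d; remaining = 29.53 − 13 = 16.530 d.

16.5 days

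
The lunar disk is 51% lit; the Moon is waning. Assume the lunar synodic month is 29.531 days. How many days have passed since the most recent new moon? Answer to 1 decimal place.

From f = (1 − cos θ)/2: cos θ = 1 − 2×0.51 = -0.020; arccos → 91.1°.
A waning Moon lies in 180°–360°, so θ = 360° − 91.1° = 268.9°.
Age = 29.531 × 268.9°/360° ≈ 22.05 days.

22.1 days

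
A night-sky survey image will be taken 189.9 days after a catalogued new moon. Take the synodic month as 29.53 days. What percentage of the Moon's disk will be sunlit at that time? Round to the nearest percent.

189.9/29.53 = 6.431 lunations, so 6 complete cycles and 12.72 d into the next.
Phase angle: θ = 360°·(12.72 d)/(29.53 d) = 155.1°.
Illuminated fraction = (1 − cos 155.1°)/2 = (1 − (-0.907))/2 ≈ 0.953, so 95%.

95%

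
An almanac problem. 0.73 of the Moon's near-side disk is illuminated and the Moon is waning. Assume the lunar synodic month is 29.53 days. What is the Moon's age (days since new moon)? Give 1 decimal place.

cos θ = 1 − 2f = -0.460, giving a principal value of 117.4°.
Waning ⇒ past full, so θ = 360° − 117.4° = 242.6°.
That fraction of the synodic month is 242.6/360 × 29.53 d ≈ 19.90 d.

19.9 days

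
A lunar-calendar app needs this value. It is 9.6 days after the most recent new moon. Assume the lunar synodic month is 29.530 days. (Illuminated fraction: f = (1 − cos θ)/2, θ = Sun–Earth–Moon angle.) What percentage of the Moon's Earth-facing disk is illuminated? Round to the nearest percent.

73%

Elongation θ = 360° × 9.6/29.530 ≈ 117.0°.
With cos θ = (-0.455), the lit fraction is (1 − (-0.455))/2 ≈ 0.727, so 73%.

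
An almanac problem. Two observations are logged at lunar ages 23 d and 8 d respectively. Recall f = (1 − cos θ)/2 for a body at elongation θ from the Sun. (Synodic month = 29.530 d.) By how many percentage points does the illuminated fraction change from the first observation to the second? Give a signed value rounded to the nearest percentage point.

+16 pp

θ₁ = 360° × 23/29.530 = 280.4°, f₁ = (1 − cos θ₁)/2 = 0.410.
θ₂ = 360° × 8/29.530 = 97.5°, f₂ = (1 − cos θ₂)/2 = 0.566.
Change = f₂ − f₁ = +0.156 → +16 percentage points.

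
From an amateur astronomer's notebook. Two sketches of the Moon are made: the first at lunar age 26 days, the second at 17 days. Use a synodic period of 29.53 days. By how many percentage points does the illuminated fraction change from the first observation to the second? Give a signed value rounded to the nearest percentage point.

θ₁ = 360° × 26/29.53 = 317.0°, f₁ = (1 − cos θ₁)/2 = 0.135.
θ₂ = 360° × 17/29.53 = 207.2°, f₂ = (1 − cos θ₂)/2 = 0.945.
Change = f₂ − f₁ = +0.810 → +81 percentage points.

+81 pp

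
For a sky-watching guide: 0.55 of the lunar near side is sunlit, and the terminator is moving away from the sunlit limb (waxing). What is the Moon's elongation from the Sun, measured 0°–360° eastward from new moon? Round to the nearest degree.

From f = (1 − cos θ)/2: cos θ = 1 − 2×0.55 = -0.100; arccos → 95.7°.
The Moon is waxing (0°–180°), so θ = 95.7° directly.

96°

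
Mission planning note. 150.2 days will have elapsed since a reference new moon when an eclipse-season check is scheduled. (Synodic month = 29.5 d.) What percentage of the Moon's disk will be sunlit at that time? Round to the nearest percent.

150.2 d spans 5 complete synodic months (5 × 29.5 = 147.50 d) plus 2.70 d.
Phase angle: θ = 360°·(2.70 d)/(29.5 d) = 32.9°.
With cos θ = 0.839, the lit fraction is (1 − 0.839)/2 ≈ 0.080, so 8%.

8%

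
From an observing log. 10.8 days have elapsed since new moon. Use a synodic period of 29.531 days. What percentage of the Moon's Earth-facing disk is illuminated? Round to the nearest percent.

83%

The Moon has covered 10.8/29.531 of its cycle, so θ ≈ 360° × 10.8/29.531 = 131.7°.
Illuminated fraction = (1 − cos 131.7°)/2 = (1 − (-0.665))/2 ≈ 0.832, so 83%.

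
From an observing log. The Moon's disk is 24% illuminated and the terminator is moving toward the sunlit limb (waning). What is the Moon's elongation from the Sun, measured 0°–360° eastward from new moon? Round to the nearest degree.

301°

From f = (1 − cos θ)/2: cos θ = 1 − 2×0.24 = 0.520; arccos → 58.7°.
Waning ⇒ past full, so θ = 360° − 58.7° = 301.3°.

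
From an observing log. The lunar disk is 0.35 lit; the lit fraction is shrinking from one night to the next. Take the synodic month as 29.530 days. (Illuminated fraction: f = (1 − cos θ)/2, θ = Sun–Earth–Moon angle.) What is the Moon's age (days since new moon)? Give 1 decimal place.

23.6 days

Invert f = (1 − cos θ)/2 to get cos θ = 1 − 2(0.35) = 0.300, hence θ₀ = arccos 0.300 = 72.5°.
Since the Moon is past full (waning), take the reflex angle: θ = 360° − 72.5° = 287.5°.
At 360°/29.530 d per day, 287.5° corresponds to 23.58 days.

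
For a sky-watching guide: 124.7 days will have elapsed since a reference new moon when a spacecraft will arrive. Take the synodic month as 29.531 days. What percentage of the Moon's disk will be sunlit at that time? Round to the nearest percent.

124.7 d spans 4 complete synodic months (4 × 29.531 = 118.12 d) plus 6.58 d.
The Moon has covered 6.58/29.531 of its cycle, so θ ≈ 360° × 6.58/29.531 = 80.2°.
With cos θ = 0.171, the lit fraction is (1 − 0.171)/2 ≈ 0.415, so 41%.

41%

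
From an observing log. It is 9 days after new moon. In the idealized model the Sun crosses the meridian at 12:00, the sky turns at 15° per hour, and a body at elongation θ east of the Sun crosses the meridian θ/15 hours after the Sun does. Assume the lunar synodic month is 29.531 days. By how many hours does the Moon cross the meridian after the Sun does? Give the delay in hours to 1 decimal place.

Phase angle: θ = 360°·(9 d)/(29.531 d) = 109.7°.
Delay after the Sun = 109.7° / (15°/h) ≈ 7.31 h.
So the Moon crosses the meridian 7.31 h after the Sun.

7.3 h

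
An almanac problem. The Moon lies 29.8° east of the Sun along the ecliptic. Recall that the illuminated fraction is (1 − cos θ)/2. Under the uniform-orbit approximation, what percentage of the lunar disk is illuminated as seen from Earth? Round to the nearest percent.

7%

cos 29.8° = 0.868, so f = (1 − 0.868)/2 = 0.066, i.e. 7%.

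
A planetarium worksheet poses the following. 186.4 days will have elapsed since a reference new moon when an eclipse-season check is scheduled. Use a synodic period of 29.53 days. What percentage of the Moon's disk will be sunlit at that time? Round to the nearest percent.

69%

Reduce mod P: 186.4 − 6×29.53 = 9.22 d into the current lunation.
Elongation θ = 360° × 9.22/29.53 ≈ 112.4°.
cos 112.4° = (-0.381), so f = (1 − (-0.381))/2 = 0.691, so 69%.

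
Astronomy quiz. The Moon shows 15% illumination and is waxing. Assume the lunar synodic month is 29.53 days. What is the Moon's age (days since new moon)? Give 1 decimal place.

3.7 days

cos θ = 1 − 2f = 0.700, giving a principal value of 45.6°.
The Moon is waxing (0°–180°), so θ = 45.6° directly.
That fraction of the synodic month is 45.6/360 × 29.53 d ≈ 3.74 d.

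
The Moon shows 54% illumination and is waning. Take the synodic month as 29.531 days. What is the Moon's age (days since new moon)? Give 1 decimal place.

Invert f = (1 − cos θ)/2 to get cos θ = 1 − 2(0.54) = -0.080, hence θ₀ = arccos -0.080 = 94.6°.
A waning Moon lies in 180°–360°, so θ = 360° − 94.6° = 265.4°.
That fraction of the synodic month is 265.4/360 × 29.531 d ≈ 21.77 d.

21.8 days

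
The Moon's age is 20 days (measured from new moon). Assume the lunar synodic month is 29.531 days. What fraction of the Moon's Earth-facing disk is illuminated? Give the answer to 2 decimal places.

0.72

Phase angle: θ = 360°·(20 d)/(29.531 d) = 243.8°.
cos 243.8° = (-0.441), so f = (1 − (-0.441))/2 = 0.721.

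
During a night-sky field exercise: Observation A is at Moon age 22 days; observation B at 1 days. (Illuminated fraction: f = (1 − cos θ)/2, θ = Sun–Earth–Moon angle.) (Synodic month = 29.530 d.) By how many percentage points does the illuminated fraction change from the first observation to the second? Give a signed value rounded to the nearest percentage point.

θ₁ = 360° × 22/29.530 = 268.2°, f₁ = (1 − cos θ₁)/2 = 0.516.
θ₂ = 360° × 1/29.530 = 12.2°, f₂ = (1 − cos θ₂)/2 = 0.011.
Change = f₂ − f₁ = -0.504 → -50 percentage points.

-50 percentage points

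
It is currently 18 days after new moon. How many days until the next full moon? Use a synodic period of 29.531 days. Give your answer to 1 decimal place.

Full moon is 0.5 of the way through the cycle: age 0.5 × 29.531 = 14.765 d.
Already past this cycle's full moon; the next is at 14.765 + 29.531 = 44.296 d, so 44.296 − 18 = 26.296 days.

26.3 days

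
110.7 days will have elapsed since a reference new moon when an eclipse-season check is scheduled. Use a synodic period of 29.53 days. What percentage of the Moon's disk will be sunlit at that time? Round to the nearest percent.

50%

Reduce mod P: 110.7 − 3×29.53 = 22.11 d into the current lunation.
Elongation θ = 360° × 22.11/29.53 ≈ 269.5°.
With cos θ = (-0.008), the lit fraction is (1 − (-0.008))/2 ≈ 0.504, so 50%.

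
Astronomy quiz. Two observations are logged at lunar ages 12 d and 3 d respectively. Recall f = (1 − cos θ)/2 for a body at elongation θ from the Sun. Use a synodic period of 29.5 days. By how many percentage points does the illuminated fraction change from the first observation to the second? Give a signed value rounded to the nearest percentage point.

θ₁ = 360° × 12/29.5 = 146.4°, f₁ = (1 − cos θ₁)/2 = 0.917.
θ₂ = 360° × 3/29.5 = 36.6°, f₂ = (1 − cos θ₂)/2 = 0.099.
Change = f₂ − f₁ = -0.818 → -82 percentage points.

-82 percentage points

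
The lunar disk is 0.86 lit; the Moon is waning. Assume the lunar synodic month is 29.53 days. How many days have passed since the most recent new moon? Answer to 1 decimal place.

Invert f = (1 − cos θ)/2 to get cos θ = 1 − 2(0.86) = -0.720, hence θ₀ = arccos -0.720 = 136.1°.
Since the Moon is past full (waning), take the reflex angle: θ = 360° − 136.1° = 223.9°.
That fraction of the synodic month is 223.9/360 × 29.53 d ≈ 18.37 d.

18.4 days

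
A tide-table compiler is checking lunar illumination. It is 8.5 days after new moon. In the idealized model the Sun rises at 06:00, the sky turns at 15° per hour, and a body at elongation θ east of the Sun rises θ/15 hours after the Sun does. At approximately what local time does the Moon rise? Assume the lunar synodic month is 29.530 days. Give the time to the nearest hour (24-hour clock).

Phase angle: θ = 360°·(8.5 d)/(29.530 d) = 103.6°.
The Moon trails the Sun by θ/15 = 103.6/15 ≈ 6.91 hours.
06:00 + 6.91 h ≈ 12:54 → 13:00 to the nearest hour.

13:00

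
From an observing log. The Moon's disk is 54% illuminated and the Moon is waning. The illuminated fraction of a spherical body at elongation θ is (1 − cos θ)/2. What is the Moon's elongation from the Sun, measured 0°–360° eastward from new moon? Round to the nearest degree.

265°

Invert f = (1 − cos θ)/2 to get cos θ = 1 − 2(0.54) = -0.080, hence θ₀ = arccos -0.080 = 94.6°.
Waning ⇒ past full, so θ = 360° − 94.6° = 265.4°.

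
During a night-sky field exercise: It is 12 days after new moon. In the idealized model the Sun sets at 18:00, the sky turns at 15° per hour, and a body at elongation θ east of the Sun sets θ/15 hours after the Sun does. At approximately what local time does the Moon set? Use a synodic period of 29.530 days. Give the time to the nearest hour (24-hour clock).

04:00

Elongation θ = 360° × 12/29.530 ≈ 146.3°.
At 15° of sky rotation per hour, 146.3° corresponds to a 9.75 h lag.
18:00 + 9.75 h ≈ 03:45 → 04:00 to the nearest hour.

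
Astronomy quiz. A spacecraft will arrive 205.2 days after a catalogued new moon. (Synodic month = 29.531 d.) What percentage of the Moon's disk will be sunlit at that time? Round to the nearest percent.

3%

205.2/29.531 = 6.949 lunations, so 6 complete cycles and 28.01 d into the next.
Phase angle: θ = 360°·(28.01 d)/(29.531 d) = 341.5°.
cos 341.5° = 0.948, so f = (1 − 0.948)/2 = 0.026, so 3%.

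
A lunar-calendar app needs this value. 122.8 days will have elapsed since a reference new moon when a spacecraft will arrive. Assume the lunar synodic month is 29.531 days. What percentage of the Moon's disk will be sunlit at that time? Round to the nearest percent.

23%

Reduce mod P: 122.8 − 4×29.531 = 4.68 d into the current lunation.
Phase angle: θ = 360°·(4.68 d)/(29.531 d) = 57.0°.
cos 57.0° = 0.545, so f = (1 − 0.545)/2 = 0.228, so 23%.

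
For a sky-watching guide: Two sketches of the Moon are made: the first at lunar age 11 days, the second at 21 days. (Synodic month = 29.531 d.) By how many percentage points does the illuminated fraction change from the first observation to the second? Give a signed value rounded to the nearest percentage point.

First observation: θ = 360°·11/29.531 = 134.1°, so f = 0.848.
Second observation: θ = 256.0°, f = 0.621.
Δf = 0.621 − 0.848 = -0.227, i.e. -23 pp.

-23 percentage points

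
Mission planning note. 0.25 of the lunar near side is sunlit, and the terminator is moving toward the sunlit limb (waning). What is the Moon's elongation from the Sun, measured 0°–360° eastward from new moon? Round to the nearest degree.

300°

From f = (1 − cos θ)/2: cos θ = 1 − 2×0.25 = 0.500; arccos → 60.0°.
Since the Moon is past full (waning), take the reflex angle: θ = 360° − 60.0° = 300.0°.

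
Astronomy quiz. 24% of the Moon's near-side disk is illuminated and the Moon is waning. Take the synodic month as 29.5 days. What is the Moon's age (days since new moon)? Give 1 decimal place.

24.7 days

From f = (1 − cos θ)/2: cos θ = 1 − 2×0.24 = 0.520; arccos → 58.7°.
Waning ⇒ past full, so θ = 360° − 58.7° = 301.3°.
Age = 29.5 × 301.3°/360° ≈ 24.69 days.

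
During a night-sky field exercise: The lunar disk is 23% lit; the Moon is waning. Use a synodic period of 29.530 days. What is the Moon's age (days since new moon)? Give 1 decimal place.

24.8 days

Invert f = (1 − cos θ)/2 to get cos θ = 1 − 2(0.23) = 0.540, hence θ₀ = arccos 0.540 = 57.3°.
Since the Moon is past full (waning), take the reflex angle: θ = 360° − 57.3° = 302.7°.
At 360°/29.530 d per day, 302.7° corresponds to 24.83 days.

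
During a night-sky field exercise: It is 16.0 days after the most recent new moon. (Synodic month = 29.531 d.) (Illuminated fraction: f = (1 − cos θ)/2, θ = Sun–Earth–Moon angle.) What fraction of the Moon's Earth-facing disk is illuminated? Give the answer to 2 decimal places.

Elongation θ = 360° × 16.0/29.531 ≈ 195.0°.
Illuminated fraction = (1 − cos 195.0°)/2 = (1 − (-0.966))/2 ≈ 0.983.

0.98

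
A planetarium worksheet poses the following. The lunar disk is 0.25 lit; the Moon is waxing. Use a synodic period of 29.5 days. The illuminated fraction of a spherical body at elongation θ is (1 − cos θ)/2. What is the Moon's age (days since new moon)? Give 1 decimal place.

4.9 days

From f = (1 − cos θ)/2: cos θ = 1 − 2×0.25 = 0.500; arccos → 60.0°.
Waxing ⇒ before full, so θ = 60.0°.
Age = 29.5 × 60.0°/360° ≈ 4.92 days.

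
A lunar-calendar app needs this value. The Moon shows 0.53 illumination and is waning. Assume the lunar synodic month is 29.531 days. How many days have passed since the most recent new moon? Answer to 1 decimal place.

21.9 days

cos θ = 1 − 2f = -0.060, giving a principal value of 93.4°.
Waning ⇒ past full, so θ = 360° − 93.4° = 266.6°.
Age = 29.531 × 266.6°/360° ≈ 21.87 days.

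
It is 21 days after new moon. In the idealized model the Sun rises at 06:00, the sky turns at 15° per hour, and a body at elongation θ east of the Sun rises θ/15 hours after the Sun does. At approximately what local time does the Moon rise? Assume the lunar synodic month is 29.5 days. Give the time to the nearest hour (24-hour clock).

23:00

The Moon has covered 21/29.5 of its cycle, so θ ≈ 360° × 21/29.5 = 256.3°.
At 15° of sky rotation per hour, 256.3° corresponds to a 17.08 h lag.
06:00 + 17.08 h ≈ 23:05 → 23:00 to the nearest hour.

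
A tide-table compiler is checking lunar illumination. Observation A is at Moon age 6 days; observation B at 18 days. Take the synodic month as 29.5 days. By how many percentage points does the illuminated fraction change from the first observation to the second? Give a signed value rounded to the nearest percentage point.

+53 percentage points

θ₁ = 360° × 6/29.5 = 73.2°, f₁ = (1 − cos θ₁)/2 = 0.356.
θ₂ = 360° × 18/29.5 = 219.7°, f₂ = (1 − cos θ₂)/2 = 0.885.
Change = f₂ − f₁ = +0.529 → +53 percentage points.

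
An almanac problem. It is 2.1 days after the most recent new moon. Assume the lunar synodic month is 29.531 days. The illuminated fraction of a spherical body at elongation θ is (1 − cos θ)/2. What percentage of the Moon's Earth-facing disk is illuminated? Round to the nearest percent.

5%

The Moon has covered 2.1/29.531 of its cycle, so θ ≈ 360° × 2.1/29.531 = 25.6°.
cos 25.6° = 0.902, so f = (1 − 0.902)/2 = 0.049, so 5%.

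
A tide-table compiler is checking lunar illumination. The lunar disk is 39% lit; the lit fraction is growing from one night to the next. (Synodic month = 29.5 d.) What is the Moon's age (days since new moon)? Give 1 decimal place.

Invert f = (1 − cos θ)/2 to get cos θ = 1 − 2(0.39) = 0.220, hence θ₀ = arccos 0.220 = 77.3°.
The Moon is waxing (0°–180°), so θ = 77.3° directly.
That fraction of the synodic month is 77.3/360 × 29.5 d ≈ 6.33 d.

6.3 days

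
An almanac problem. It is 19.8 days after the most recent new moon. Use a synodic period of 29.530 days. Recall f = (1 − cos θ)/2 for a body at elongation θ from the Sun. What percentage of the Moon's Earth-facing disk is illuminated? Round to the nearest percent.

The Moon has covered 19.8/29.530 of its cycle, so θ ≈ 360° × 19.8/29.530 = 241.4°.
cos 241.4° = (-0.479), so f = (1 − (-0.479))/2 = 0.739, so 74%.

74%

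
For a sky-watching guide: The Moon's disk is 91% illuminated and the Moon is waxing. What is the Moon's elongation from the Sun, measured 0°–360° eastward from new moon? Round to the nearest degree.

145°

Invert f = (1 − cos θ)/2 to get cos θ = 1 − 2(0.91) = -0.820, hence θ₀ = arccos -0.820 = 145.1°.
Waxing ⇒ before full, so θ = 145.1°.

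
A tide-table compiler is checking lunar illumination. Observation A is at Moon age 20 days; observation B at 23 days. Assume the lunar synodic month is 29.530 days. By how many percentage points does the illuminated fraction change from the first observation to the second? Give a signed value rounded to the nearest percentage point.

First observation: θ = 360°·20/29.530 = 243.8°, so f = 0.721.
Second observation: θ = 280.4°, f = 0.410.
Δf = 0.410 − 0.721 = -0.311, i.e. -31 pp.

-31 percentage points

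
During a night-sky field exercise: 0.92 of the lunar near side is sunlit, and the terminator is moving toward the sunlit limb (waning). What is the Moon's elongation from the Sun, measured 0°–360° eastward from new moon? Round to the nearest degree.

From f = (1 − cos θ)/2: cos θ = 1 − 2×0.92 = -0.840; arccos → 147.1°.
Since the Moon is past full (waning), take the reflex angle: θ = 360° − 147.1° = 212.9°.

213°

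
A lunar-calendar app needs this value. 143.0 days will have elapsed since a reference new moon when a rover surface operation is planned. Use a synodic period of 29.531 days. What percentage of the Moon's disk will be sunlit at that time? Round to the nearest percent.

143.0/29.531 = 4.842 lunations, so 4 complete cycles and 24.88 d into the next.
Phase angle: θ = 360°·(24.88 d)/(29.531 d) = 303.3°.
cos 303.3° = 0.548, so f = (1 − 0.548)/2 = 0.226, so 23%.

23%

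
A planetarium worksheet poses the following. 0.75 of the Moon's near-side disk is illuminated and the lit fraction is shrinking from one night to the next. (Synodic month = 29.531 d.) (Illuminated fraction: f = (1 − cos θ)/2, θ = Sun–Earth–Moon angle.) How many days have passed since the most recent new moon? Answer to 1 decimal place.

From f = (1 − cos θ)/2: cos θ = 1 − 2×0.75 = -0.500; arccos → 120.0°.
A waning Moon lies in 180°–360°, so θ = 360° − 120.0° = 240.0°.
That fraction of the synodic month is 240.0/360 × 29.531 d ≈ 19.69 d.

19.7 days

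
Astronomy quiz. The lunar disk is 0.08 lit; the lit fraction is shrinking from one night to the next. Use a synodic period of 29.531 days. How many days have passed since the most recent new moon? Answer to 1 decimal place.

Invert f = (1 − cos θ)/2 to get cos θ = 1 − 2(0.08) = 0.840, hence θ₀ = arccos 0.840 = 32.9°.
A waning Moon lies in 180°–360°, so θ = 360° − 32.9° = 327.1°.
That fraction of the synodic month is 327.1/360 × 29.531 d ≈ 26.84 d.

26.8 days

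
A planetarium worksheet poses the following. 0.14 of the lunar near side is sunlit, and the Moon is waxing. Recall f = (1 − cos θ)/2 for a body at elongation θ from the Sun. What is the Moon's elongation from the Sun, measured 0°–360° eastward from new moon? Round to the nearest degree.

44°

Invert f = (1 − cos θ)/2 to get cos θ = 1 − 2(0.14) = 0.720, hence θ₀ = arccos 0.720 = 43.9°.
Waxing ⇒ before full, so θ = 43.9°.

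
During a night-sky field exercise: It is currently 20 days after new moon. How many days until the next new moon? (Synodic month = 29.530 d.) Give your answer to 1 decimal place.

9.5 days

The next new moon completes the synodic month: 29.530 − 20 = 9.530 days.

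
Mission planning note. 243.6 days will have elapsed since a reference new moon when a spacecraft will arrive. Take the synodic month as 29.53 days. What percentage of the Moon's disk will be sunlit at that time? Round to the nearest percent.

Reduce mod P: 243.6 − 8×29.53 = 7.36 d into the current lunation.
Elongation θ = 360° × 7.36/29.53 ≈ 89.7°.
With cos θ = 0.005, the lit fraction is (1 − 0.005)/2 ≈ 0.498, so 50%.

50%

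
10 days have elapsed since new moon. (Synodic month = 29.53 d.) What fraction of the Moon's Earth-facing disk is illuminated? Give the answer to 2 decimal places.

0.76

Phase angle: θ = 360°·(10 d)/(29.53 d) = 121.9°.
With cos θ = (-0.529), the lit fraction is (1 − (-0.529))/2 ≈ 0.764.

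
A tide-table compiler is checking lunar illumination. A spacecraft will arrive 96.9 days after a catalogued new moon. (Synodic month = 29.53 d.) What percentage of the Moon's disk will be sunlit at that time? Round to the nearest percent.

60%

96.9 d spans 3 complete synodic months (3 × 29.53 = 88.59 d) plus 8.31 d.
Elongation θ = 360° × 8.31/29.53 ≈ 101.3°.
With cos θ = (-0.196), the lit fraction is (1 − (-0.196))/2 ≈ 0.598, so 60%.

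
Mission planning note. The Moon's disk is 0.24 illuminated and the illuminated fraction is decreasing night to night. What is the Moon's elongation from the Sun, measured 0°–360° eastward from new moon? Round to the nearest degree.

Invert f = (1 − cos θ)/2 to get cos θ = 1 − 2(0.24) = 0.520, hence θ₀ = arccos 0.520 = 58.7°.
Waning ⇒ past full, so θ = 360° − 58.7° = 301.3°.

301°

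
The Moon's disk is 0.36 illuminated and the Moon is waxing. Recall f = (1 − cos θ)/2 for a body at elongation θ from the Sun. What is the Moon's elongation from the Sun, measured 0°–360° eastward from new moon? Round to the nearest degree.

From f = (1 − cos θ)/2: cos θ = 1 − 2×0.36 = 0.280; arccos → 73.7°.
Waxing ⇒ before full, so θ = 73.7°.

74°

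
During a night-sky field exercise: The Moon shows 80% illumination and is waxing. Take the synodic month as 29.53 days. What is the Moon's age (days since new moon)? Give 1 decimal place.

Invert f = (1 − cos θ)/2 to get cos θ = 1 − 2(0.80) = -0.600, hence θ₀ = arccos -0.600 = 126.9°.
Before full moon the principal value applies: θ = 126.9°.
Age = 29.53 × 126.9°/360° ≈ 10.41 days.

10.4 days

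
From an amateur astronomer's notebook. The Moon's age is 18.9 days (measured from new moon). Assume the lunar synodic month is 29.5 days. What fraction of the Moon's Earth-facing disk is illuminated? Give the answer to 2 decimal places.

Elongation θ = 360° × 18.9/29.5 ≈ 230.6°.
cos 230.6° = (-0.634), so f = (1 − (-0.634))/2 = 0.817.

0.82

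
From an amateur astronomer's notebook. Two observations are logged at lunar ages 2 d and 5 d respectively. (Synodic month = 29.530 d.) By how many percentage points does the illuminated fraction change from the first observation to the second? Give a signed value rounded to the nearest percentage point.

θ₁ = 360° × 2/29.530 = 24.4°, f₁ = (1 − cos θ₁)/2 = 0.045.
θ₂ = 360° × 5/29.530 = 61.0°, f₂ = (1 − cos θ₂)/2 = 0.257.
Change = f₂ − f₁ = +0.213 → +21 percentage points.

+21 percentage points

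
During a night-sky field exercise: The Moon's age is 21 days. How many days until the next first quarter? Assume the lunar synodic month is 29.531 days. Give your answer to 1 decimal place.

First quarter occurs at elongation 90°, i.e. at age 29.531 × 90/360 = 7.383 d.
Already past this cycle's first quarter; the next is at 7.383 + 29.531 = 36.914 d, so 36.914 − 21 = 15.914 days.

15.9 days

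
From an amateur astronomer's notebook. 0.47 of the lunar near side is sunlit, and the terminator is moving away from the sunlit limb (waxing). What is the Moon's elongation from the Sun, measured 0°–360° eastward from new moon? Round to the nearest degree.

87°

cos θ = 1 − 2f = 0.060, giving a principal value of 86.6°.
Waxing ⇒ before full, so θ = 86.6°.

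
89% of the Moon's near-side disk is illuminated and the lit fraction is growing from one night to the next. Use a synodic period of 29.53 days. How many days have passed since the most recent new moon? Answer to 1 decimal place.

Invert f = (1 − cos θ)/2 to get cos θ = 1 − 2(0.89) = -0.780, hence θ₀ = arccos -0.780 = 141.3°.
Waxing ⇒ before full, so θ = 141.3°.
At 360°/29.53 d per day, 141.3° corresponds to 11.59 days.

11.6 days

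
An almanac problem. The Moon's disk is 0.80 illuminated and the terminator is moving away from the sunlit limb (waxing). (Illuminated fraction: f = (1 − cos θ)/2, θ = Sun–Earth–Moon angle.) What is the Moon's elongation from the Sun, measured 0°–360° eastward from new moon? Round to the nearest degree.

From f = (1 − cos θ)/2: cos θ = 1 − 2×0.80 = -0.600; arccos → 126.9°.
Before full moon the principal value applies: θ = 126.9°.

127°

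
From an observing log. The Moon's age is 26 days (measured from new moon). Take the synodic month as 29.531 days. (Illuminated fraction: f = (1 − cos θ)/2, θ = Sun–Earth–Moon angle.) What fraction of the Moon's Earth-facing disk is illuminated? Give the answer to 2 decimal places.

The Moon has covered 26/29.531 of its cycle, so θ ≈ 360° × 26/29.531 = 317.0°.
With cos θ = 0.731, the lit fraction is (1 − 0.731)/2 ≈ 0.135.

0.13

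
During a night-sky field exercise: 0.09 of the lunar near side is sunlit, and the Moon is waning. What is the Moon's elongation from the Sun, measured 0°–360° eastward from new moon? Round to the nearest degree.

cos θ = 1 − 2f = 0.820, giving a principal value of 34.9°.
A waning Moon lies in 180°–360°, so θ = 360° − 34.9° = 325.1°.

325°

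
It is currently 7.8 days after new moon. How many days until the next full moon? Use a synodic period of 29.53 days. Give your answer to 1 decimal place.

Full moon occurs at elongation 180°, i.e. at age 29.53 × 180/360 = 14.765 d.
That is 14.765 − 7.8 = 6.965 days ahead.

7.0 days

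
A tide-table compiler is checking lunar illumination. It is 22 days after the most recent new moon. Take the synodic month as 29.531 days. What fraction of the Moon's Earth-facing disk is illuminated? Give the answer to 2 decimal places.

Elongation θ = 360° × 22/29.531 ≈ 268.2°.
Illuminated fraction = (1 − cos 268.2°)/2 = (1 − (-0.032))/2 ≈ 0.516.

0.52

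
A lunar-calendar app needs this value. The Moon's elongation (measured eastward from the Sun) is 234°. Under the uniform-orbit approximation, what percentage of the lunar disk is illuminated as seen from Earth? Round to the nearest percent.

79%

f = (1 − cos 234°)/2 = (1 − (-0.588))/2 ≈ 0.794, i.e. 79%.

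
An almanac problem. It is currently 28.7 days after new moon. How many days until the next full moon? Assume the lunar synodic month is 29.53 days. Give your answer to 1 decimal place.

Full moon is 0.5 of the way through the cycle: age 0.5 × 29.53 = 14.765 d.
Already past this cycle's full moon; the next is at 14.765 + 29.53 = 44.295 d, so 44.295 − 28.7 = 15.595 days.

15.6 days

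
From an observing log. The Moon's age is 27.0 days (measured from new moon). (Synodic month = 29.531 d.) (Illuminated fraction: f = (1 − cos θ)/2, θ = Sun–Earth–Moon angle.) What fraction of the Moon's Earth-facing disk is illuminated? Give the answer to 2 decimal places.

Phase angle: θ = 360°·(27.0 d)/(29.531 d) = 329.1°.
With cos θ = 0.858, the lit fraction is (1 − 0.858)/2 ≈ 0.071.

0.07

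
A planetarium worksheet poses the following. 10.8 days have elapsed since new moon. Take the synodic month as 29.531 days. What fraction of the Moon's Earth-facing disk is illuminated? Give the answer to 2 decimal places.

Phase angle: θ = 360°·(10.8 d)/(29.531 d) = 131.7°.
cos 131.7° = (-0.665), so f = (1 − (-0.665))/2 = 0.832.

0.83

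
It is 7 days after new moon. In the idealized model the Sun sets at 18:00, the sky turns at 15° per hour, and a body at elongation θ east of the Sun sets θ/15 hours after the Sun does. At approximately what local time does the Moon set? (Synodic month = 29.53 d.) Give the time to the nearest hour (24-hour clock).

Elongation θ = 360° × 7/29.53 ≈ 85.3°.
Delay after the Sun = 85.3° / (15°/h) ≈ 5.69 h.
18:00 + 5.69 h ≈ 23:41 → 00:00 to the nearest hour.

00:00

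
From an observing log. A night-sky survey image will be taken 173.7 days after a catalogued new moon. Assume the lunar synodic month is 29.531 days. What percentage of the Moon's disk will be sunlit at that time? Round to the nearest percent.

13%

Reduce mod P: 173.7 − 5×29.531 = 26.04 d into the current lunation.
Elongation θ = 360° × 26.04/29.531 ≈ 317.5°.
cos 317.5° = 0.737, so f = (1 − 0.737)/2 = 0.131, so 13%.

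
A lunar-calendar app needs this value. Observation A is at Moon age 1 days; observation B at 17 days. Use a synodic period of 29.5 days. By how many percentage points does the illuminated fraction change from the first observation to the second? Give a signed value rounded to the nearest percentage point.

+93 percentage points

θ₁ = 360° × 1/29.5 = 12.2°, f₁ = (1 − cos θ₁)/2 = 0.011.
θ₂ = 360° × 17/29.5 = 207.5°, f₂ = (1 − cos θ₂)/2 = 0.944.
Change = f₂ − f₁ = +0.932 → +93 percentage points.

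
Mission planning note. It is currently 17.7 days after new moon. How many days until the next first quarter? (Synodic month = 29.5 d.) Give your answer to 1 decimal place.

First quarter is 0.25 of the way through the cycle: age 0.25 × 29.5 = 7.375 d.
Already past this cycle's first quarter; the next is at 7.375 + 29.5 = 36.875 d, so 36.875 − 17.7 = 19.175 days.

19.2 days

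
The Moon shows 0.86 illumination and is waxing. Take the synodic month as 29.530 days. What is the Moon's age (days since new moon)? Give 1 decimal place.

Invert f = (1 − cos θ)/2 to get cos θ = 1 − 2(0.86) = -0.720, hence θ₀ = arccos -0.720 = 136.1°.
Before full moon the principal value applies: θ = 136.1°.
That fraction of the synodic month is 136.1/360 × 29.530 d ≈ 11.16 d.

11.2 days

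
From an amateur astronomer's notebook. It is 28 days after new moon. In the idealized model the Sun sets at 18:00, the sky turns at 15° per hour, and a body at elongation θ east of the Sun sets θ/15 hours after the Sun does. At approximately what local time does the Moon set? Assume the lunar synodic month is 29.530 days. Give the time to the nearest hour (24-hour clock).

17:00

Elongation θ = 360° × 28/29.530 ≈ 341.3°.
Delay after the Sun = 341.3° / (15°/h) ≈ 22.76 h.
18:00 + 22.76 h ≈ 16:45 → 17:00 to the nearest hour.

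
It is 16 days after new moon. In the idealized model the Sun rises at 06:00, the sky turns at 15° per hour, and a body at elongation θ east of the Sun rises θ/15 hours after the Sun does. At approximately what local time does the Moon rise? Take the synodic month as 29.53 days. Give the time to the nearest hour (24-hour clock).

19:00

Elongation θ = 360° × 16/29.53 ≈ 195.1°.
At 15° of sky rotation per hour, 195.1° corresponds to a 13.00 h lag.
06:00 + 13.00 h ≈ 19:00 → 19:00 to the nearest hour.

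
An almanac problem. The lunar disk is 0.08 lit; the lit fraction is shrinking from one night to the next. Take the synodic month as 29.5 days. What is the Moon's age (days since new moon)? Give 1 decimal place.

Invert f = (1 − cos θ)/2 to get cos θ = 1 − 2(0.08) = 0.840, hence θ₀ = arccos 0.840 = 32.9°.
Since the Moon is past full (waning), take the reflex angle: θ = 360° − 32.9° = 327.1°.
Age = 29.5 × 327.1°/360° ≈ 26.81 days.

26.8 days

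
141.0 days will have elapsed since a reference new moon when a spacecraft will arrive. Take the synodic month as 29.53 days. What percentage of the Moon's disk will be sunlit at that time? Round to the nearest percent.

141.0 d spans 4 complete synodic months (4 × 29.53 = 118.12 d) plus 22.88 d.
Elongation θ = 360° × 22.88/29.53 ≈ 278.9°.
Illuminated fraction = (1 − cos 278.9°)/2 = (1 − 0.155)/2 ≈ 0.422, so 42%.

42%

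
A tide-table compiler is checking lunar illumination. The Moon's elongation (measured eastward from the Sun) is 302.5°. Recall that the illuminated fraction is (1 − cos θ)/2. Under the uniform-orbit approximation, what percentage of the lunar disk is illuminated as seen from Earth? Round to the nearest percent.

cos 302.5° = 0.537, so f = (1 − 0.537)/2 = 0.231, i.e. 23%.

23%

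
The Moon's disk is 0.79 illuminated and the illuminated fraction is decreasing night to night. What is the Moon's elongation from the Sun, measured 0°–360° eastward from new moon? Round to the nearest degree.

235°

cos θ = 1 − 2f = -0.580, giving a principal value of 125.5°.
Since the Moon is past full (waning), take the reflex angle: θ = 360° − 125.5° = 234.5°.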